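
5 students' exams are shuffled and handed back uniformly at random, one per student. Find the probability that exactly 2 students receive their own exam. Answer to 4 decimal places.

0.1667

Choose which 2 of the 5 are fixed: C(5,2) = 10 ways.
The remaining 3 must have no fixed point: D(3) = 2.
P = 10·2/120 = 1/6 ≈ 0.1667.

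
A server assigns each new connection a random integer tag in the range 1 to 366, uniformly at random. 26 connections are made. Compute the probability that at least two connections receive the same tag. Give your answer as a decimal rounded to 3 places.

0.597

It's easier to compute the probability that all 26 are distinct.
P(all distinct) = 366/366 · 365/366 · ··· · 341/366 ≈ 0.403.
So the probability of at least one match is 1 − 0.403 = 0.597.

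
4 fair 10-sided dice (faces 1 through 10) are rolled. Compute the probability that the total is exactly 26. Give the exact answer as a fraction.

There are 10^4 = 10000 equally likely outcomes.
The number of ordered 4-tuples from {1,…,10} summing to 26 is 540.
P(sum = 26) = 540/10000 = 27/500.

27/500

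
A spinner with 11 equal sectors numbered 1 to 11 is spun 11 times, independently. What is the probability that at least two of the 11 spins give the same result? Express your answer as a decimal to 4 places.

0.9999

P(all 11 different) = 11/11 · 10/11 · ··· · 1/11 ≈ 0.0001.
P(at least two equal) = 1 − 0.0001 = 0.9999.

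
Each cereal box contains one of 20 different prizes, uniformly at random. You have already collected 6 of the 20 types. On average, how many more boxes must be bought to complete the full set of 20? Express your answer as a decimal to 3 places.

Starting from 6 distinct types, each trial gives a new one with probability (20−i)/20 when i types are held, so the wait for the next new type is 20/(20−i).
E = 20/14 + 20/13 + 20/12 + 20/11 + 20/10 + 20/9 + 20/8 + 20/7 + 20/6 + 20/5 + 20/4 + 20/3 + 20/2 + 20/1 = 1171733/18018 ≈ 65.031.

65.031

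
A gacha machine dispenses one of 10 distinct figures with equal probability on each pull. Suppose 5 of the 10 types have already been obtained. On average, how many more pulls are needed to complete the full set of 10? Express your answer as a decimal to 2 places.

22.83

Starting from 5 distinct types, each trial gives a new one with probability (10−i)/10 when i types are held, so the wait for the next new type is 10/(10−i).
E = 10/5 + 10/4 + 10/3 + 10/2 + 10/1 = 137/6 ≈ 22.83.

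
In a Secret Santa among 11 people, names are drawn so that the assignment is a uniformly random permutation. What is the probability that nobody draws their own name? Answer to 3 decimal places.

0.368

This is the derangement probability: permutations of 11 with no fixed point.
D(11) = 11! · (1 − 1/1! + 1/2! − ··· + (−1)^11/11!) = 14684570.
P = 14684570/39916800 = 1468457/3991680 ≈ 0.368.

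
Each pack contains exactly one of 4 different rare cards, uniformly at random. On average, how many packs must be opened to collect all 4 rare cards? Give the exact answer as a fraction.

After i distinct types are collected, each trial gives a new one with probability (4−i)/4, so the expected wait for the next new type is 4/(4−i).
E = 4/4 + 4/3 + 4/2 + 4/1 = 25/3.

25/3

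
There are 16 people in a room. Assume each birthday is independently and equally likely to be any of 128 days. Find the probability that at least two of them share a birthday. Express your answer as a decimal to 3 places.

It's easier to compute the probability that all 16 are distinct.
P(all distinct) = 128/128 · 127/128 · ··· · 113/128 ≈ 0.376.
So the probability of at least one match is 1 − 0.376 = 0.624.

0.624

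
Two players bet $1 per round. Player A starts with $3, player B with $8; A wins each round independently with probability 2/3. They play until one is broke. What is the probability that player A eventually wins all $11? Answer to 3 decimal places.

Let r = q/p = (1/3)/(2/3) = 1/2. The recurrence P(i) = p·P(i+1) + q·P(i−1) with P(0)=0, P(11)=1 gives P(i) = (1 − r^i)/(1 − r^11).
P(3) = (1 − (1/2)^3) / (1 − (1/2)^11) = 1792/2047 ≈ 0.875.

0.875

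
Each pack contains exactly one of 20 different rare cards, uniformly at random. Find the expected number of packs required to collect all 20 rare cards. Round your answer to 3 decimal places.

After i distinct types are collected, each trial gives a new one with probability (20−i)/20, so the expected wait for the next new type is 20/(20−i).
E = 20/20 + 20/19 + 20/18 + 20/17 + 20/16 + 20/15 + 20/14 + 20/13 + 20/12 + 20/11 + 20/10 + 20/9 + 20/8 + 20/7 + 20/6 + 20/5 + 20/4 + 20/3 + 20/2 + 20/1 = 279175675/3879876 ≈ 71.955.

71.955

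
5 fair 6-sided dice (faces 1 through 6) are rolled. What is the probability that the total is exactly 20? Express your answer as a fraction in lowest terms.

217/2592

There are 6^5 = 7776 equally likely outcomes.
The number of ordered 5-tuples from {1,…,6} summing to 20 is 651.
P(sum = 20) = 651/7776 = 217/2592.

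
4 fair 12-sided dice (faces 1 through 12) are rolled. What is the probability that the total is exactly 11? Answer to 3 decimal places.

0.006

There are 12^4 = 20736 equally likely outcomes.
The number of ordered 4-tuples from {1,…,12} summing to 11 is 120.
P(sum = 11) = 120/20736 = 5/864 ≈ 0.006.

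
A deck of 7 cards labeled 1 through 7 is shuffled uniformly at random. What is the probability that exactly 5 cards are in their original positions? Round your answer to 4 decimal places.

0.0042

Choose which 5 of the 7 are fixed: C(7,5) = 21 ways.
The remaining 2 must have no fixed point: D(2) = 1.
P = 21·1/5040 = 1/240 ≈ 0.0042.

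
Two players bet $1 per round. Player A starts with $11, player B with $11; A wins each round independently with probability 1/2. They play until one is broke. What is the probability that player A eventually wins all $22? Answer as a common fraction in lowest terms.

With a fair step, P(i) = ½P(i−1) + ½P(i+1) with P(0)=0, P(22)=1 has the linear solution P(i) = i/22.
P(11) = 11/22 = 1/2.

1/2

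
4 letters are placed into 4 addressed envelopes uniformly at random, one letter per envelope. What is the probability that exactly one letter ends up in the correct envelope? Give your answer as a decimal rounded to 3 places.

0.333

Choose which one is fixed: C(4,1) = 4 ways.
The remaining 3 must have no fixed point: D(3) = 2.
P = 4·2/24 = 1/3 ≈ 0.333.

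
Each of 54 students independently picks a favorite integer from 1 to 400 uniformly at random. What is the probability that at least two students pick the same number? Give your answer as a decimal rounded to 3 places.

It's easier to compute the probability that all 54 are distinct.
P(all distinct) = 400/400 · 399/400 · ··· · 347/400 ≈ 0.024.
So the probability of at least one match is 1 − 0.024 = 0.976.

0.976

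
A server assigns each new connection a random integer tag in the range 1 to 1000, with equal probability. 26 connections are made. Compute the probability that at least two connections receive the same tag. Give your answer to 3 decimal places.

It's easier to compute the probability that all 26 are distinct.
P(all distinct) = 1000/1000 · 999/1000 · ··· · 975/1000 ≈ 0.721.
So the probability of at least one match is 1 − 0.721 = 0.279.

0.279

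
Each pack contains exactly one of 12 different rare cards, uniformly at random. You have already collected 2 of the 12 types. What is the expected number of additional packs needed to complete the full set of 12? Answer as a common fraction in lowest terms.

Starting from 2 distinct types, each trial gives a new one with probability (12−i)/12 when i types are held, so the wait for the next new type is 12/(12−i).
E = 12/10 + 12/9 + 12/8 + 12/7 + 12/6 + 12/5 + 12/4 + 12/3 + 12/2 + 12/1 = 7381/210.

7381/210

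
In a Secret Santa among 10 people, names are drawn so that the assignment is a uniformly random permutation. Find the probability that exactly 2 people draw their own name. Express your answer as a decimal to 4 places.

0.1839

Choose which 2 of the 10 are fixed: C(10,2) = 45 ways.
The remaining 8 must have no fixed point: D(8) = 14833.
P = 45·14833/3628800 = 2119/11520 ≈ 0.1839.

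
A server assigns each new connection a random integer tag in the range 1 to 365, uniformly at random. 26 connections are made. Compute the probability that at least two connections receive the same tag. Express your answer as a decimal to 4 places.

0.5982

It's easier to compute the probability that all 26 are distinct.
P(all distinct) = 365/365 · 364/365 · ··· · 340/365 ≈ 0.4018.
So the probability of at least one match is 1 − 0.4018 = 0.5982.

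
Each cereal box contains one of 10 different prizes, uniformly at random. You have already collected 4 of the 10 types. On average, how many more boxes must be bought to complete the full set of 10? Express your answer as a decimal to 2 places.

24.50

Starting from 4 distinct types, each trial gives a new one with probability (10−i)/10 when i types are held, so the wait for the next new type is 10/(10−i).
E = 10/6 + 10/5 + 10/4 + 10/3 + 10/2 + 10/1 = 49/2 ≈ 24.50.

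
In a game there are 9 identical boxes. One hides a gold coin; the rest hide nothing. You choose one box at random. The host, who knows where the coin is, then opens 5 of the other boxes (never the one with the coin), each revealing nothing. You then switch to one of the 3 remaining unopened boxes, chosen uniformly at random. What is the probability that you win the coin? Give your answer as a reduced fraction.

8/27

Your original box holds the coin with probability 1/9, so the other 8 collectively hold it with probability 8/9.
The host can always find 5 empty boxes to open, so the reveals don't change that 8/9; it is now spread over the 3 remaining unopened boxes.
P(win by switching) = (8/9) · (1/3) = 8/27.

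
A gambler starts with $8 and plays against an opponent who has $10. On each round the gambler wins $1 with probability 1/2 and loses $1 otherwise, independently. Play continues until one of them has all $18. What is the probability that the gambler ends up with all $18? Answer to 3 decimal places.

With a fair step, P(i) = ½P(i−1) + ½P(i+1) with P(0)=0, P(18)=1 has the linear solution P(i) = i/18.
P(8) = 8/18 = 4/9 ≈ 0.444.

0.444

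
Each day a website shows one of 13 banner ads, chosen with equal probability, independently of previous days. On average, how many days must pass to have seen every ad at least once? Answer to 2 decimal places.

41.34

After i distinct types are collected, each trial gives a new one with probability (13−i)/13, so the expected wait for the next new type is 13/(13−i).
E = 13/13 + 13/12 + 13/11 + 13/10 + 13/9 + 13/8 + 13/7 + 13/6 + 13/5 + 13/4 + 13/3 + 13/2 + 13/1 = 1145993/27720 ≈ 41.34.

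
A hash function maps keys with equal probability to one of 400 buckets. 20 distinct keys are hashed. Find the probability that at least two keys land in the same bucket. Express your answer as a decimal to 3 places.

It's easier to compute the probability that all 20 are distinct.
P(all distinct) = 400/400 · 399/400 · ··· · 381/400 ≈ 0.617.
So the probability of at least one match is 1 − 0.617 = 0.383.

0.383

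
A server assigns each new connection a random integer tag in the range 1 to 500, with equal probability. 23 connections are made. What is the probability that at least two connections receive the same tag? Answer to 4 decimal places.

It's easier to compute the probability that all 23 are distinct.
P(all distinct) = 500/500 · 499/500 · ··· · 478/500 ≈ 0.5982.
So the probability of at least one match is 1 − 0.5982 = 0.4018.

0.4018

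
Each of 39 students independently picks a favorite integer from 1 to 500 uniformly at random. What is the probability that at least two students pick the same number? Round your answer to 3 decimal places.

It's easier to compute the probability that all 39 are distinct.
P(all distinct) = 500/500 · 499/500 · ··· · 462/500 ≈ 0.218.
So the probability of at least one match is 1 − 0.218 = 0.782.

0.782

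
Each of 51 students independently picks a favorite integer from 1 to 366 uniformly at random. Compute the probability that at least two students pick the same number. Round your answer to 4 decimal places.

0.9742

It's easier to compute the probability that all 51 are distinct.
P(all distinct) = 366/366 · 365/366 · ··· · 316/366 ≈ 0.0258.
So the probability of at least one match is 1 − 0.0258 = 0.9742.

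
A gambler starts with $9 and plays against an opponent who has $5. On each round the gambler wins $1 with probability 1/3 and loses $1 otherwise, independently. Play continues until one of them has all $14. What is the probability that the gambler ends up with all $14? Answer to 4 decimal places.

Let r = q/p = (2/3)/(1/3) = 2. The recurrence P(i) = p·P(i+1) + q·P(i−1) with P(0)=0, P(14)=1 gives P(i) = (1 − r^i)/(1 − r^14).
P(9) = (1 − (2)^9) / (1 − (2)^14) = 511/16383 ≈ 0.0312.

0.0312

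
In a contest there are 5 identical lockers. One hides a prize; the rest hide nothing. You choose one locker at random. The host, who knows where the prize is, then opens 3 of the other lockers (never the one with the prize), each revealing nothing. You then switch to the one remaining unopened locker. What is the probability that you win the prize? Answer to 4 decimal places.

0.8000

Your original locker holds the prize with probability 1/5, so the other 4 collectively hold it with probability 4/5.
The host can always find 3 empty lockers to open, so the reveals don't change that 4/5; it is now spread over the 1 remaining unopened locker.
P(win by switching) = (4/5) · (1/1) = 4/5 ≈ 0.8000.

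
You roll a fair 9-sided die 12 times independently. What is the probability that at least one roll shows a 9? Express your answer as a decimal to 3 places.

0.757

P(no roll shows a 9) = (8/9)^12 ≈ 0.243.
P(at least one) = 1 − 0.243 = 0.757.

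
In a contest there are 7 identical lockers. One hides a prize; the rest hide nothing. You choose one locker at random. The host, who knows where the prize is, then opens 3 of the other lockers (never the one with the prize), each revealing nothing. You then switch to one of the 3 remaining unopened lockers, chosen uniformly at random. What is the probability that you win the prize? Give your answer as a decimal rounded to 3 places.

Your original locker holds the prize with probability 1/7, so the other 6 collectively hold it with probability 6/7.
The host can always find 3 empty lockers to open, so the reveals don't change that 6/7; it is now spread over the 3 remaining unopened lockers.
P(win by switching) = (6/7) · (1/3) = 2/7 ≈ 0.286.

0.286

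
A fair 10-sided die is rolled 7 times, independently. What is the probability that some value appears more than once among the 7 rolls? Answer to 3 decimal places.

P(all 7 different) = 10/10 · 9/10 · ··· · 4/10 ≈ 0.060.
P(at least two equal) = 1 − 0.060 = 0.940.

0.940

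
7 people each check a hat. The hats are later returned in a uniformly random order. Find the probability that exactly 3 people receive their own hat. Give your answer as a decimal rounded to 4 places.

0.0625

Choose which 3 of the 7 are fixed: C(7,3) = 35 ways.
The remaining 4 must have no fixed point: D(4) = 9.
P = 35·9/5040 = 1/16 ≈ 0.0625.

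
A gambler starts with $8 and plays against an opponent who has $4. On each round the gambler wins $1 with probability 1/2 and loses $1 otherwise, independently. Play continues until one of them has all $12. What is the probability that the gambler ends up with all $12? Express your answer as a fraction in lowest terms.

2/3

With a fair step, P(i) = ½P(i−1) + ½P(i+1) with P(0)=0, P(12)=1 has the linear solution P(i) = i/12.
P(8) = 8/12 = 2/3.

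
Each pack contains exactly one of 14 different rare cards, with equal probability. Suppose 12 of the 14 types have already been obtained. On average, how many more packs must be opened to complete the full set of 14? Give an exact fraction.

21

Starting from 12 distinct types, each trial gives a new one with probability (14−i)/14 when i types are held, so the wait for the next new type is 14/(14−i).
E = 14/2 + 14/1 = 21.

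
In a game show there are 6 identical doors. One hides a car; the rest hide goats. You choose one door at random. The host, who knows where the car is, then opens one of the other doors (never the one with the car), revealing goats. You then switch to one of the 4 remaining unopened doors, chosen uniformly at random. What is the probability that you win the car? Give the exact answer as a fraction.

5/24

Your original door holds the car with probability 1/6, so the other 5 collectively hold it with probability 5/6.
The host can always find an empty door to open, so this doesn't change that 5/6; it is now spread over the 4 remaining unopened doors.
P(win by switching) = (5/6) · (1/4) = 5/24.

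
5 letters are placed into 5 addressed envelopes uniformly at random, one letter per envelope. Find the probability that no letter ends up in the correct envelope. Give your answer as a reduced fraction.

11/30

This is the derangement probability: permutations of 5 with no fixed point.
D(5) = 5! · (1 − 1/1! + 1/2! − ··· + (−1)^5/5!) = 44.
P = 44/120 = 11/30.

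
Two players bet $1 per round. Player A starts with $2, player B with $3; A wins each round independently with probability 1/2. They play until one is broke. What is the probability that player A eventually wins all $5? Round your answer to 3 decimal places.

0.400

With a fair step, P(i) = ½P(i−1) + ½P(i+1) with P(0)=0, P(5)=1 has the linear solution P(i) = i/5.
P(2) = 2/5 ≈ 0.400.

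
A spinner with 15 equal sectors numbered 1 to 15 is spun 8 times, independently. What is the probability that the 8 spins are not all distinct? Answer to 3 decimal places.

P(all 8 different) = 15/15 · 14/15 · ··· · 8/15 ≈ 0.101.
P(at least two equal) = 1 − 0.101 = 0.899.

0.899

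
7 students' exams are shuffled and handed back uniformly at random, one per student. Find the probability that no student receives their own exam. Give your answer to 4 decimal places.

This is the derangement probability: permutations of 7 with no fixed point.
D(7) = 7! · (1 − 1/1! + 1/2! − ··· + (−1)^7/7!) = 1854.
P = 1854/5040 = 103/280 ≈ 0.3679.

0.3679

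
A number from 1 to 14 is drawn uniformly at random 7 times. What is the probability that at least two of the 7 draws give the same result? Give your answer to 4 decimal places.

P(all 7 different) = 14/14 · 13/14 · ··· · 8/14 ≈ 0.1641.
P(at least two equal) = 1 − 0.1641 = 0.8359.

0.8359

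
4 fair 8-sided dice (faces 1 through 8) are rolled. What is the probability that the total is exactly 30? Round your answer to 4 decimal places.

0.0024

There are 8^4 = 4096 equally likely outcomes.
The number of ordered 4-tuples from {1,…,8} summing to 30 is 10.
P(sum = 30) = 10/4096 = 5/2048 ≈ 0.0024.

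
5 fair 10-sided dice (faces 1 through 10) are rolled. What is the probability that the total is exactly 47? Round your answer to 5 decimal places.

0.00035

There are 10^5 = 100000 equally likely outcomes.
The number of ordered 5-tuples from {1,…,10} summing to 47 is 35.
P(sum = 47) = 35/100000 = 7/20000 ≈ 0.00035.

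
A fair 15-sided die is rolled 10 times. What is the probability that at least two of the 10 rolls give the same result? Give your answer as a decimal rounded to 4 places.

0.9811

P(all 10 different) = 15/15 · 14/15 · ··· · 6/15 ≈ 0.0189.
P(at least two equal) = 1 − 0.0189 = 0.9811.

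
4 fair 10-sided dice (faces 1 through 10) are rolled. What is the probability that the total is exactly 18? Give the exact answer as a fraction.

There are 10^4 = 10000 equally likely outcomes.
The number of ordered 4-tuples from {1,…,10} summing to 18 is 540.
P(sum = 18) = 540/10000 = 27/500.

27/500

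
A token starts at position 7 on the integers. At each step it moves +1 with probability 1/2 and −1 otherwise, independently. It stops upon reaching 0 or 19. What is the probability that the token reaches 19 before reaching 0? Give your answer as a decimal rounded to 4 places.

0.3684

With a fair step, P(i) = ½P(i−1) + ½P(i+1) with P(0)=0, P(19)=1 has the linear solution P(i) = i/19.
P(7) = 7/19 ≈ 0.3684.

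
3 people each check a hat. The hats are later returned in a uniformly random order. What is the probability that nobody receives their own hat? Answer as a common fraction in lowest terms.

1/3

This is the derangement probability: permutations of 3 with no fixed point.
D(3) = 3! · (1 − 1/1! + 1/2! − ··· + (−1)^3/3!) = 2.
P = 2/6 = 1/3.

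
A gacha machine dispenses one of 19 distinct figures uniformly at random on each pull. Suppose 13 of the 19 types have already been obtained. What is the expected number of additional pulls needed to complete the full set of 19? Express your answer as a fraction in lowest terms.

Starting from 13 distinct types, each trial gives a new one with probability (19−i)/19 when i types are held, so the wait for the next new type is 19/(19−i).
E = 19/6 + 19/5 + 19/4 + 19/3 + 19/2 + 19/1 = 931/20.

931/20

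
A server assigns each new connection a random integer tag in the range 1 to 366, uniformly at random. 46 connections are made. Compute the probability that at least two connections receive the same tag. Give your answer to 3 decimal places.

0.948

It's easier to compute the probability that all 46 are distinct.
P(all distinct) = 366/366 · 365/366 · ··· · 321/366 ≈ 0.052.
So the probability of at least one match is 1 − 0.052 = 0.948.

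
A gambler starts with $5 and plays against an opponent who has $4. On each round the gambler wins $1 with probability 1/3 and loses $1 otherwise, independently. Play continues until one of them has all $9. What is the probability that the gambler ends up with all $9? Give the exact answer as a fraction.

Let r = q/p = (2/3)/(1/3) = 2. The recurrence P(i) = p·P(i+1) + q·P(i−1) with P(0)=0, P(9)=1 gives P(i) = (1 − r^i)/(1 − r^9).
P(5) = (1 − (2)^5) / (1 − (2)^9) = 31/511.

31/511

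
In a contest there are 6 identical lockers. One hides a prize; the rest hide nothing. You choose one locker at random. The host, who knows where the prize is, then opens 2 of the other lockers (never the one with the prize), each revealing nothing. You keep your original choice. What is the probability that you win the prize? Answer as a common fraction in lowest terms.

The host can always open 2 empty lockers regardless of your choice, so the reveals give no information about your original locker.
P(win by staying) = 1/6.

1/6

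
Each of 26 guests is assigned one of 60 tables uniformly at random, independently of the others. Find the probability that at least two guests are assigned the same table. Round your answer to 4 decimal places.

It's easier to compute the probability that all 26 are distinct.
P(all distinct) = 60/60 · 59/60 · ··· · 35/60 ≈ 0.0017.
So the probability of at least one match is 1 − 0.0017 = 0.9983.

0.9983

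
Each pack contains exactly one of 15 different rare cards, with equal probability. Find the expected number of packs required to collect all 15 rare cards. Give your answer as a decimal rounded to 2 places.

49.77

After i distinct types are collected, each trial gives a new one with probability (15−i)/15, so the expected wait for the next new type is 15/(15−i).
E = 15/15 + 15/14 + 15/13 + 15/12 + 15/11 + 15/10 + 15/9 + 15/8 + 15/7 + 15/6 + 15/5 + 15/4 + 15/3 + 15/2 + 15/1 = 1195757/24024 ≈ 49.77.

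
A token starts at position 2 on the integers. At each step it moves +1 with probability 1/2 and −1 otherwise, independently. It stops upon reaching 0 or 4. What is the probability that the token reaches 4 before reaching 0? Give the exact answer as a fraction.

1/2

With a fair step, P(i) = ½P(i−1) + ½P(i+1) with P(0)=0, P(4)=1 has the linear solution P(i) = i/4.
P(2) = 2/4 = 1/2.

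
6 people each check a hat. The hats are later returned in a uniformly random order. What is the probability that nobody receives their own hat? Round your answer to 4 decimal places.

0.3681

This is the derangement probability: permutations of 6 with no fixed point.
D(6) = 6! · (1 − 1/1! + 1/2! − ··· + (−1)^6/6!) = 265.
P = 265/720 = 53/144 ≈ 0.3681.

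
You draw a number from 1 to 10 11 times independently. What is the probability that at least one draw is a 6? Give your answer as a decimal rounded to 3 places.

P(no draw is a 6) = (9/10)^11 ≈ 0.314.
P(at least one) = 1 − 0.314 = 0.686.

0.686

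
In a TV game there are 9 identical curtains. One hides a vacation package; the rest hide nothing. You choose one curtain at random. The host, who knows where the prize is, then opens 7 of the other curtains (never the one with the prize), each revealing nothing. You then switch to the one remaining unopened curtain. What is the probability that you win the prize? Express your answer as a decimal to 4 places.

0.8889

Your original curtain holds the prize with probability 1/9, so the other 8 collectively hold it with probability 8/9.
The host can always find 7 empty curtains to open, so the reveals don't change that 8/9; it is now spread over the 1 remaining unopened curtain.
P(win by switching) = (8/9) · (1/1) = 8/9 ≈ 0.8889.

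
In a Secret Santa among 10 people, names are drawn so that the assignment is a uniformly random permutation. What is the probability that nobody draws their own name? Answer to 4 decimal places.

This is the derangement probability: permutations of 10 with no fixed point.
D(10) = 10! · (1 − 1/1! + 1/2! − ··· + (−1)^10/10!) = 1334961.
P = 1334961/3628800 = 16481/44800 ≈ 0.3679.

0.3679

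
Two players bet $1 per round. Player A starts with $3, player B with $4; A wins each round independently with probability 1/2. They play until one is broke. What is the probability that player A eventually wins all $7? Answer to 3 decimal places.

With a fair step, P(i) = ½P(i−1) + ½P(i+1) with P(0)=0, P(7)=1 has the linear solution P(i) = i/7.
P(3) = 3/7 ≈ 0.429.

0.429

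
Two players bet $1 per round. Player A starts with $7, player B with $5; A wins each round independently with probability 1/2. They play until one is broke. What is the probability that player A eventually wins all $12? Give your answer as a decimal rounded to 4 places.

With a fair step, P(i) = ½P(i−1) + ½P(i+1) with P(0)=0, P(12)=1 has the linear solution P(i) = i/12.
P(7) = 7/12 ≈ 0.5833.

0.5833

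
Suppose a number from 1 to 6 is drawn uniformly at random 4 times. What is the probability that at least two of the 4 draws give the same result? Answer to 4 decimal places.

P(all 4 different) = 6/6 · 5/6 · ··· · 3/6 ≈ 0.2778.
P(at least two equal) = 1 − 0.2778 = 0.7222.

0.7222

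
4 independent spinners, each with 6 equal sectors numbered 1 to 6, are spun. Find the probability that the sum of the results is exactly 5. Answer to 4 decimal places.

There are 6^4 = 1296 equally likely outcomes.
The number of ordered 4-tuples from {1,…,6} summing to 5 is 4.
P(sum = 5) = 4/1296 = 1/324 ≈ 0.0031.

0.0031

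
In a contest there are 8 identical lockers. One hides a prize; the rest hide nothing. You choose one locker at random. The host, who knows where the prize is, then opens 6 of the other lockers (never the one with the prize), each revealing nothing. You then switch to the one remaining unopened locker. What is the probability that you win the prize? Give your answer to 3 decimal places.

Your original locker holds the prize with probability 1/8, so the other 7 collectively hold it with probability 7/8.
The host can always find 6 empty lockers to open, so the reveals don't change that 7/8; it is now spread over the 1 remaining unopened locker.
P(win by switching) = (7/8) · (1/1) = 7/8 ≈ 0.875.

0.875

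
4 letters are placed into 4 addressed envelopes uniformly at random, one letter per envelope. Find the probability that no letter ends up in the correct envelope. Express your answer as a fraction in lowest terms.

This is the derangement probability: permutations of 4 with no fixed point.
D(4) = 4! · (1 − 1/1! + 1/2! − ··· + (−1)^4/4!) = 9.
P = 9/24 = 3/8.

3/8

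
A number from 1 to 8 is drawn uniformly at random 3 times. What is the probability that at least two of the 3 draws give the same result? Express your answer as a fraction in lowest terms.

P(all 3 different) = 8/8 · 7/8 · ··· · 6/8 = 21/32.
P(at least two equal) = 1 − 21/32 = 11/32.

11/32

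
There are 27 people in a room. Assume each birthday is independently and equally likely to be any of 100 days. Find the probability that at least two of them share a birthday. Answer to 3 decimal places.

0.979

It's easier to compute the probability that all 27 are distinct.
P(all distinct) = 100/100 · 99/100 · ··· · 74/100 ≈ 0.021.
So the probability of at least one match is 1 − 0.021 = 0.979.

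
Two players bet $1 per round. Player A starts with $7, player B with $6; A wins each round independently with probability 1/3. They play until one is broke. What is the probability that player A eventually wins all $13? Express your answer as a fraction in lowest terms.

127/8191

Let r = q/p = (2/3)/(1/3) = 2. The recurrence P(i) = p·P(i+1) + q·P(i−1) with P(0)=0, P(13)=1 gives P(i) = (1 − r^i)/(1 − r^13).
P(7) = (1 − (2)^7) / (1 − (2)^13) = 127/8191.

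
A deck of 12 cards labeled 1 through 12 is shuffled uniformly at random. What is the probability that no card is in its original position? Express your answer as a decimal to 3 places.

0.368

This is the derangement probability: permutations of 12 with no fixed point.
D(12) = 12! · (1 − 1/1! + 1/2! − ··· + (−1)^12/12!) = 176214841.
P = 176214841/479001600 = 16019531/43545600 ≈ 0.368.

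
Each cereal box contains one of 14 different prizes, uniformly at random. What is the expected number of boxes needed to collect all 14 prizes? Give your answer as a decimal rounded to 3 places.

45.522

After i distinct types are collected, each trial gives a new one with probability (14−i)/14, so the expected wait for the next new type is 14/(14−i).
E = 14/14 + 14/13 + 14/12 + 14/11 + 14/10 + 14/9 + 14/8 + 14/7 + 14/6 + 14/5 + 14/4 + 14/3 + 14/2 + 14/1 = 1171733/25740 ≈ 45.522.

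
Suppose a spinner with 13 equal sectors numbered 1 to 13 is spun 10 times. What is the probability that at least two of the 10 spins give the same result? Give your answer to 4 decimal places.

0.9925

P(all 10 different) = 13/13 · 12/13 · ··· · 4/13 ≈ 0.0075.
P(at least two equal) = 1 − 0.0075 = 0.9925.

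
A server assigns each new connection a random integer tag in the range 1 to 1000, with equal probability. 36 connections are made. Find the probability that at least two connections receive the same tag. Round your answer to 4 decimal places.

It's easier to compute the probability that all 36 are distinct.
P(all distinct) = 1000/1000 · 999/1000 · ··· · 965/1000 ≈ 0.5286.
So the probability of at least one match is 1 − 0.5286 = 0.4714.

0.4714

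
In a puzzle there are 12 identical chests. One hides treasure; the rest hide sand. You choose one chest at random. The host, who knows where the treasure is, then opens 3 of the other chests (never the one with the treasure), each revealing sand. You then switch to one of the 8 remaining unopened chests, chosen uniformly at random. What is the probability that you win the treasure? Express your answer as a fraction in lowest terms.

Your original chest holds the treasure with probability 1/12, so the other 11 collectively hold it with probability 11/12.
The host can always find 3 empty chests to open, so the reveals don't change that 11/12; it is now spread over the 8 remaining unopened chests.
P(win by switching) = (11/12) · (1/8) = 11/96.

11/96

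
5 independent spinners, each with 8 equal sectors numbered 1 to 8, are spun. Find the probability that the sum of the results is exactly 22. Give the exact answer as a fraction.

615/8192

There are 8^5 = 32768 equally likely outcomes.
The number of ordered 5-tuples from {1,…,8} summing to 22 is 2460.
P(sum = 22) = 2460/32768 = 615/8192.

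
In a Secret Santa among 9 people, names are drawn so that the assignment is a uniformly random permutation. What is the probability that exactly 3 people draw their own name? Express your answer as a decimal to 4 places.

0.0613

Choose which 3 of the 9 are fixed: C(9,3) = 84 ways.
The remaining 6 must have no fixed point: D(6) = 265.
P = 84·265/362880 = 53/864 ≈ 0.0613.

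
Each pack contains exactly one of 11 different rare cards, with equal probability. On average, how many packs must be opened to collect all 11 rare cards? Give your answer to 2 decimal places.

After i distinct types are collected, each trial gives a new one with probability (11−i)/11, so the expected wait for the next new type is 11/(11−i).
E = 11/11 + 11/10 + 11/9 + 11/8 + 11/7 + 11/6 + 11/5 + 11/4 + 11/3 + 11/2 + 11/1 = 83711/2520 ≈ 33.22.

33.22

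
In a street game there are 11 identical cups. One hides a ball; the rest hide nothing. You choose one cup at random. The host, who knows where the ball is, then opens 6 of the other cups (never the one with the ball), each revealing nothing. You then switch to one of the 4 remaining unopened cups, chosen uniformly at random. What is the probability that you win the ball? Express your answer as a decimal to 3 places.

0.227

Your original cup holds the ball with probability 1/11, so the other 10 collectively hold it with probability 10/11.
The host can always find 6 empty cups to open, so the reveals don't change that 10/11; it is now spread over the 4 remaining unopened cups.
P(win by switching) = (10/11) · (1/4) = 5/22 ≈ 0.227.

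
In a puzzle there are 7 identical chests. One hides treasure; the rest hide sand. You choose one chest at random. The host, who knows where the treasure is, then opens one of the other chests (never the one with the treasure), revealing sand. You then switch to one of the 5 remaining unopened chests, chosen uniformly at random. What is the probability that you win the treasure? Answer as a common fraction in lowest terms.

Your original chest holds the treasure with probability 1/7, so the other 6 collectively hold it with probability 6/7.
The host can always find an empty chest to open, so this doesn't change that 6/7; it is now spread over the 5 remaining unopened chests.
P(win by switching) = (6/7) · (1/5) = 6/35.

6/35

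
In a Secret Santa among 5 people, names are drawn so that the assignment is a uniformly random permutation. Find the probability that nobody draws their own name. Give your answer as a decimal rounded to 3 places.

This is the derangement probability: permutations of 5 with no fixed point.
D(5) = 5! · (1 − 1/1! + 1/2! − ··· + (−1)^5/5!) = 44.
P = 44/120 = 11/30 ≈ 0.367.

0.367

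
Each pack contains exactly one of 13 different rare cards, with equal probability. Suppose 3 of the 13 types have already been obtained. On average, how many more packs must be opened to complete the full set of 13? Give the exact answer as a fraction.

Starting from 3 distinct types, each trial gives a new one with probability (13−i)/13 when i types are held, so the wait for the next new type is 13/(13−i).
E = 13/10 + 13/9 + 13/8 + 13/7 + 13/6 + 13/5 + 13/4 + 13/3 + 13/2 + 13/1 = 95953/2520.

95953/2520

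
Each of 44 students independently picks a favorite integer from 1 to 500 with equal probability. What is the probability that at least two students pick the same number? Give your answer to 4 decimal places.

It's easier to compute the probability that all 44 are distinct.
P(all distinct) = 500/500 · 499/500 · ··· · 457/500 ≈ 0.1424.
So the probability of at least one match is 1 − 0.1424 = 0.8576.

0.8576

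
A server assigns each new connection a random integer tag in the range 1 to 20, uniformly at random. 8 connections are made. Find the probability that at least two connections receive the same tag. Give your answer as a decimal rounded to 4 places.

0.8016

It's easier to compute the probability that all 8 are distinct.
P(all distinct) = 20/20 · 19/20 · ··· · 13/20 ≈ 0.1984.
So the probability of at least one match is 1 − 0.1984 = 0.8016.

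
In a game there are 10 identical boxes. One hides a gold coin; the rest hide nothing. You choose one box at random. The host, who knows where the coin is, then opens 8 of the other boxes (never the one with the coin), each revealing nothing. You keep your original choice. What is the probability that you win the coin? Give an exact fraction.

The host can always open 8 empty boxes regardless of your choice, so the reveals give no information about your original box.
P(win by staying) = 1/10.

1/10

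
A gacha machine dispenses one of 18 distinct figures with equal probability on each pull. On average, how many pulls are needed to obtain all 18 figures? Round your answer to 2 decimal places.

62.91

After i distinct types are collected, each trial gives a new one with probability (18−i)/18, so the expected wait for the next new type is 18/(18−i).
E = 18/18 + 18/17 + 18/16 + 18/15 + 18/14 + 18/13 + 18/12 + 18/11 + 18/10 + 18/9 + 18/8 + 18/7 + 18/6 + 18/5 + 18/4 + 18/3 + 18/2 + 18/1 = 42822903/680680 ≈ 62.91.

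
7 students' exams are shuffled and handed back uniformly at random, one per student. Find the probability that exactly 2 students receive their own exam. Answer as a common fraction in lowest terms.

Choose which 2 of the 7 are fixed: C(7,2) = 21 ways.
The remaining 5 must have no fixed point: D(5) = 44.
P = 21·44/5040 = 11/60.

11/60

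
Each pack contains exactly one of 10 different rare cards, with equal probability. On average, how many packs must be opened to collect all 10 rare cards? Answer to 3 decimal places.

29.290

After i distinct types are collected, each trial gives a new one with probability (10−i)/10, so the expected wait for the next new type is 10/(10−i).
E = 10/10 + 10/9 + 10/8 + 10/7 + 10/6 + 10/5 + 10/4 + 10/3 + 10/2 + 10/1 = 7381/252 ≈ 29.290.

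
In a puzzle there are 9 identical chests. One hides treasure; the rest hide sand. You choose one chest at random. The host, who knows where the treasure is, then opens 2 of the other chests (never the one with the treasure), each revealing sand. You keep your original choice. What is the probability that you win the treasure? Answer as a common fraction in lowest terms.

1/9

The host can always open 2 empty chests regardless of your choice, so the reveals give no information about your original chest.
P(win by staying) = 1/9.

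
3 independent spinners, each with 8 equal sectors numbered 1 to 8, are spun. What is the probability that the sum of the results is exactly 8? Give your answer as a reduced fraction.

There are 8^3 = 512 equally likely outcomes.
The number of ordered 3-tuples from {1,…,8} summing to 8 is 21.
P(sum = 8) = 21/512.

21/512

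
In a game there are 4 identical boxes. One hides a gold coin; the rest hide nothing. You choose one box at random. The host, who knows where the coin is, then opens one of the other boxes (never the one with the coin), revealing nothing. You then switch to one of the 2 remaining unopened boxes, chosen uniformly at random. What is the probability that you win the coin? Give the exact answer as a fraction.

Your original box holds the coin with probability 1/4, so the other 3 collectively hold it with probability 3/4.
The host can always find an empty box to open, so this doesn't change that 3/4; it is now spread over the 2 remaining unopened boxes.
P(win by switching) = (3/4) · (1/2) = 3/8.

3/8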